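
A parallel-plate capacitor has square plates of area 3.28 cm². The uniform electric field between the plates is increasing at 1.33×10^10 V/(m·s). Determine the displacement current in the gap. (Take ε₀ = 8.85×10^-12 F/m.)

The displacement current is ε₀ times dΦ_E/dt = ε₀ A dE/dt = (8.85×10^-12)(3.28×10^-4)(1.33×10^10) = 3.86×10^-5 A.

3.86×10^-5 A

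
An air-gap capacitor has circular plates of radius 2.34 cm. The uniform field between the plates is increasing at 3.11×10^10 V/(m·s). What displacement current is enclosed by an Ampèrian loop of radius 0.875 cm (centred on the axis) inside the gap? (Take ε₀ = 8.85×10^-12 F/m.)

Through the whole plate area (πR² = 1.720×10^-3 m²), I_d = ε₀ πR² dE/dt = 4.734×10^-4 A.
The field is uniform, so I_d,enc = I_d (r/R)² = (4.734×10^-4)(0.875/2.34)² = 6.62×10^-5 A.

6.62×10^-5 A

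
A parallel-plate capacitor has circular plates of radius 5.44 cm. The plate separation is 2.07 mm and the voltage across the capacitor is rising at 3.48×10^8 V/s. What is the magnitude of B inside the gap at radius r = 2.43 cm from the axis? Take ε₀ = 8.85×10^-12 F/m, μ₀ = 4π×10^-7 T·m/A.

2.27×10^-8 T

dE/dt = (dV/dt)/d = 1.681×10^11 V/(m·s); I_d = ε₀(πR²)(dE/dt) = (8.85×10^-12)(9.297×10^-3)(1.681×10^11) = 0.01383 A.
∮B·dl = μ₀ I_d,enc with I_d,enc = I_d r²/R² = 2.760×10^-3 A; so B = μ₀ I_d,enc/(2πr) = 2.27×10^-8 T.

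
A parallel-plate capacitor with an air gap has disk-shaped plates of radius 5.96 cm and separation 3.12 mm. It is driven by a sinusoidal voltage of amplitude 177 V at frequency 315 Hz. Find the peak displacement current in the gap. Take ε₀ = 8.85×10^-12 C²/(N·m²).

The displacement current equals the conduction current C dV/dt, which peaks at C V₀ ω.
With C = ε₀A/d = (8.85×10^-12)(0.01116)/(3.12×10^-3) = 3.166×10^-11 F and ω = 2πf = 1979 rad/s, I_d,max = (3.166×10^-11)(177)(1979) = 1.11×10^-5 A.

1.11×10^-5 A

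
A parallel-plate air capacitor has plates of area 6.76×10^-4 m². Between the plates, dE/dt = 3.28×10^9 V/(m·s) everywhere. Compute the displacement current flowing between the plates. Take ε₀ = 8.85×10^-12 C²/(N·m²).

With a uniform field, Φ_E = EA, so I_d = ε₀ A dE/dt = 1.96×10^-5 A.

1.96×10^-5 A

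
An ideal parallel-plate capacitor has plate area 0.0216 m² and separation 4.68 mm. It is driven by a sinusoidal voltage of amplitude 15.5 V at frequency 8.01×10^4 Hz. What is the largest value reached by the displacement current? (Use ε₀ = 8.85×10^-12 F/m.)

3.19×10^-4 A

The displacement current equals the conduction current C dV/dt, which peaks at C V₀ ω.
With C = ε₀A/d = (8.85×10^-12)(0.0216)/(4.68×10^-3) = 4.085×10^-11 F and ω = 2πf = 5.033×10^5 rad/s, I_d,max = (4.085×10^-11)(15.5)(5.033×10^5) = 3.19×10^-4 A.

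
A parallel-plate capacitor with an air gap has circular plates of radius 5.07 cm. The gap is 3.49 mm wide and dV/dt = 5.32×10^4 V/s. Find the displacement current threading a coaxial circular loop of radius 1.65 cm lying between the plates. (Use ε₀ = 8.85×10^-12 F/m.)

1.15×10^-7 A

I_d = C dV/dt with C = ε₀πR²/d = 2.048×10^-11 F, so I_d = (2.048×10^-11)(5.32×10^4) = 1.090×10^-6 A.
The field is uniform, so I_d,enc = I_d (r/R)² = (1.090×10^-6)(1.65/5.07)² = 1.15×10^-7 A.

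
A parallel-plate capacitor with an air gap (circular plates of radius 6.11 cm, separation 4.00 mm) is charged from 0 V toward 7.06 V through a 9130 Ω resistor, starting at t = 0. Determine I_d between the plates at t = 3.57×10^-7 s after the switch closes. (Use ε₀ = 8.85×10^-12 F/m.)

1.71×10^-4 A

With C = ε₀A/d = (8.85×10^-12)(0.01173)/(4.00×10^-3) = 2.595×10^-11 F, the time constant is τ = RC = 2.369×10^-7 s, so t/τ = 1.507 and e^(−t/τ) = 0.2216.
I_d = I_cond = (V₀/R) e^(−t/τ) = (7.733×10^-4)(0.2216) = 1.71×10^-4 A.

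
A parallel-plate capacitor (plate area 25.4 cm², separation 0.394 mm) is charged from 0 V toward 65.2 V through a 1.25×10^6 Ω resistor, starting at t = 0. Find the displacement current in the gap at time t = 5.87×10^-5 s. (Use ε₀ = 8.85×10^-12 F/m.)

With C = ε₀A/d = (8.85×10^-12)(2.54×10^-3)/(3.94×10^-4) = 5.705×10^-11 F, the time constant is τ = RC = 7.131×10^-5 s, so t/τ = 0.8232 and e^(−t/τ) = 0.4390.
I_d = I_cond = (V₀/R) e^(−t/τ) = (5.216×10^-5)(0.4390) = 2.29×10^-5 A.

2.29×10^-5 A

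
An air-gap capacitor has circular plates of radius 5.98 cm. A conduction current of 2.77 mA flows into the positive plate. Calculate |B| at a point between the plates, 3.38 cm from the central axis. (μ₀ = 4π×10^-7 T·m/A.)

5.24×10^-9 T

Between the plates the displacement current equals the wire current: I_d = 2.77 mA = 2.77×10^-3 A.
An Ampèrian loop of radius r encloses a fraction (r/R)² of I_d. Then B·2πr = μ₀ I_d (r/R)², giving B = μ₀ I_d r/(2πR²) = 5.24×10^-9 T.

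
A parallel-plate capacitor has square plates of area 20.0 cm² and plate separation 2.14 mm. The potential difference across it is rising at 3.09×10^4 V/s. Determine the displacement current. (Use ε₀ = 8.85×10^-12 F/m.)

The field between the plates is E = V/d, so dE/dt = (3.09×10^4)/(2.14×10^-3 m) = 1.444×10^7 V/(m·s).
I_d = ε₀ A (dE/dt) = (8.85×10^-12)(2.00×10^-3)(1.444×10^7) = 2.56×10^-7 A.

2.56×10^-7 A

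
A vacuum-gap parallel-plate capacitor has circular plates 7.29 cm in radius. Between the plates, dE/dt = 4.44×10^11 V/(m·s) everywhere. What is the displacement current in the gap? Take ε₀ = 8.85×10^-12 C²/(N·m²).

0.0656 A

I_d = ε₀ A (dE/dt) = (8.85×10^-12)(0.01670 m²)(4.44×10^11) = 0.0656 A.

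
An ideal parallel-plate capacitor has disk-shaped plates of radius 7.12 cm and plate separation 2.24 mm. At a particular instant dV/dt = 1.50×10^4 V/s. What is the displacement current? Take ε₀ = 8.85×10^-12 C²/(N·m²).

The displacement current equals the charging current C dV/dt. With C = ε₀A/d = (8.85×10^-12)(0.01593)/(2.24×10^-3) = 6.294×10^-11 F, I_d = (6.294×10^-11)(1.50×10^4) = 9.44×10^-7 A.

9.44×10^-7 A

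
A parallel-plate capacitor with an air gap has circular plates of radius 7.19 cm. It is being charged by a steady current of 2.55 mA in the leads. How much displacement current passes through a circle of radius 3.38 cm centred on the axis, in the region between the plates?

Between the plates the displacement current equals the wire current: I_d = 2.55 mA = 2.55×10^-3 A.
Since J_d is uniform, the enclosed fraction is (r/R)² = 0.2210, giving I_d,enc = 5.64×10^-4 A.

5.64×10^-4 A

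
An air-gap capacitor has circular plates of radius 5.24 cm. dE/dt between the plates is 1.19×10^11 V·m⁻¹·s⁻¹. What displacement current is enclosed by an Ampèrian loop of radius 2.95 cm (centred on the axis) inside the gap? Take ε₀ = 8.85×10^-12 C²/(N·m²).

2.88×10^-3 A

Total displacement current: I_d = ε₀(πR²)(dE/dt) = (8.85×10^-12)(8.626×10^-3)(1.19×10^11) = 9.084×10^-3 A.
Through an area πr² the displacement current is I_d·(πr²/πR²) = I_d (r/R)² = 2.88×10^-3 A.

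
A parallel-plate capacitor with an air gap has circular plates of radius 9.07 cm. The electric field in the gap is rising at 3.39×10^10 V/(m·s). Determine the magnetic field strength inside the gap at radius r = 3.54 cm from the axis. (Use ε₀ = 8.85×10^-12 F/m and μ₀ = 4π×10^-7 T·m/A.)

I_d = ε₀ dΦ_E/dt = ε₀ πR² (dE/dt) = (8.85×10^-12)(0.02584)(3.39×10^10) = 7.752×10^-3 A through the full plate area.
∮B·dl = μ₀ I_d,enc with I_d,enc = I_d r²/R² = 1.181×10^-3 A; so B = μ₀ I_d,enc/(2πr) = 6.67×10^-9 T.

6.67×10^-9 T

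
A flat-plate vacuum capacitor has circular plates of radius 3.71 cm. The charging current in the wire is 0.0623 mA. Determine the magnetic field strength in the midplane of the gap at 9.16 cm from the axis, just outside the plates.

1.36×10^-10 T

By continuity the displacement current in the gap matches the conduction current: I_d = 6.23×10^-5 A.
For r ≥ R the full I_d is enclosed: B = μ₀ I_d/(2πr) = (4π×10^-7)(6.23×10^-5)/(2π·0.0916) = 1.36×10^-10 T.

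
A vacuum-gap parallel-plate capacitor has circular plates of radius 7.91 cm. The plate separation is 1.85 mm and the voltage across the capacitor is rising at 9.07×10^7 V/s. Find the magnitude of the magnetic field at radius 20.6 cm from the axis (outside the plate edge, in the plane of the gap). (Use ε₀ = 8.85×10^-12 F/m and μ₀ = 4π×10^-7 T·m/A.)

8.28×10^-9 T

I_d = C dV/dt with C = ε₀πR²/d = 9.405×10^-11 F, so I_d = (9.405×10^-11)(9.07×10^7) = 8.530×10^-3 A.
For r ≥ R the full I_d is enclosed: B = μ₀ I_d/(2πr) = (4π×10^-7)(8.530×10^-3)/(2π·0.206) = 8.28×10^-9 T.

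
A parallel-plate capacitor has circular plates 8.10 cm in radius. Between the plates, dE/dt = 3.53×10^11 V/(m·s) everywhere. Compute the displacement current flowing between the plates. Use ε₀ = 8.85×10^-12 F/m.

With a uniform field, Φ_E = EA, so I_d = ε₀ A dE/dt = 0.0644 A.

0.0644 A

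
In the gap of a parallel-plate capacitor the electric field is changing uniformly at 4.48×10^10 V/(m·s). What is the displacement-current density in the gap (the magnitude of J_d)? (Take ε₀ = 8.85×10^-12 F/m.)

0.396 A/m²

J_d = ε₀ ∂E/∂t, so J_d = 0.396 A/m².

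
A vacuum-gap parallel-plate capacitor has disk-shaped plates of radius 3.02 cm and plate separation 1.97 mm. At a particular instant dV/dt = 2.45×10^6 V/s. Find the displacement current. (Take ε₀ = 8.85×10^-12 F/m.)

E = V/d so dE/dt = (dV/dt)/d = 1.244×10^9 V/(m·s), and I_d = ε₀ A dE/dt = (8.85×10^-12)(2.865×10^-3)(1.244×10^9) = 3.15×10^-5 A.

3.15×10^-5 A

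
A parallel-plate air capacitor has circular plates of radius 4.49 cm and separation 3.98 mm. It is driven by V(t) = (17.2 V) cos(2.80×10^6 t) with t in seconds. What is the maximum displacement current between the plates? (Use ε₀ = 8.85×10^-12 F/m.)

6.78×10^-4 A

The displacement current equals the conduction current C dV/dt, which peaks at C V₀ ω.
With C = ε₀A/d = (8.85×10^-12)(6.333×10^-3)/(3.98×10^-3) = 1.408×10^-11 F and ω = 2.80×10^6 rad/s, I_d,max = (1.408×10^-11)(17.2)(2.80×10^6) = 6.78×10^-4 A.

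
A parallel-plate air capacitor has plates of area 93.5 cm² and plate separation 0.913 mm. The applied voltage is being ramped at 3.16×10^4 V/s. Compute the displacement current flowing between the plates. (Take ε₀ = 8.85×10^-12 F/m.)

The displacement current equals the charging current C dV/dt. With C = ε₀A/d = (8.85×10^-12)(9.35×10^-3)/(9.13×10^-4) = 9.063×10^-11 F, I_d = (9.063×10^-11)(3.16×10^4) = 2.86×10^-6 A.

2.86×10^-6 A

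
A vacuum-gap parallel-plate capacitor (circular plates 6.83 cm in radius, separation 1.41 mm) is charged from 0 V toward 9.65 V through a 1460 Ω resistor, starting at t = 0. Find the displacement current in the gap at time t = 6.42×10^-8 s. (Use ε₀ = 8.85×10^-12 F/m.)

C = ε₀A/d = (8.85×10^-12)(0.01466)/(1.41×10^-3) = 9.201×10^-11 F and τ = RC = 1.343×10^-7 s. I_d in the gap equals the RC charging current.
I_d(t) = (V₀/R) e^(−t/τ) = 6.610×10^-3 · e^(−0.4780) = 4.10×10^-3 A.

4.10×10^-3 A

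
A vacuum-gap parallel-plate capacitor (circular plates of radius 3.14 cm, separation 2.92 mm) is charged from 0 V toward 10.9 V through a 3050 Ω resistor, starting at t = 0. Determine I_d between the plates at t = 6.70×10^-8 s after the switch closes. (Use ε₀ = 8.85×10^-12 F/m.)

With C = ε₀A/d = (8.85×10^-12)(3.097×10^-3)/(2.92×10^-3) = 9.386×10^-12 F, the time constant is τ = RC = 2.863×10^-8 s, so t/τ = 2.340 and e^(−t/τ) = 0.09633.
I_d = I_cond = (V₀/R) e^(−t/τ) = (3.574×10^-3)(0.09633) = 3.44×10^-4 A.

3.44×10^-4 A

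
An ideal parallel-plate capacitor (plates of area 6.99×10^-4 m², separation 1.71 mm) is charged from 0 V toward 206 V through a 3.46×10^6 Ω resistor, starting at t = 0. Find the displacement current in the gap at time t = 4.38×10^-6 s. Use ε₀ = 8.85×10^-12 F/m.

4.20×10^-5 A

C = ε₀A/d = (8.85×10^-12)(6.99×10^-4)/(1.71×10^-3) = 3.618×10^-12 F, so τ = RC = 1.252×10^-5 s.
The conduction current is I(t) = (V₀/R) e^(−t/τ), and the displacement current between the plates equals it.
t/τ = 0.3498; I_d = (206/3.46×10^6) · e^(−0.3498) = (5.954×10^-5)(0.7048) = 4.20×10^-5 A.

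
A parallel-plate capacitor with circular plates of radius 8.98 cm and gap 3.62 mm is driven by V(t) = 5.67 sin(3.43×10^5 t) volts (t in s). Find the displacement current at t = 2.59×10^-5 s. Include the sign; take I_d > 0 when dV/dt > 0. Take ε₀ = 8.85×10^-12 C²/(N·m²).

dE/dt = (V₀ω/d)·cos(ωt) with ωt = 8.8837 rad: (5.67)(3.43×10^5)(-0.8572)/(3.62×10^-3) = -4.605×10^8 V/(m·s).
I_d = ε₀ A dE/dt = (8.85×10^-12)(0.02533)(-4.605×10^8) = -1.03×10^-4 A.

-1.03×10^-4 A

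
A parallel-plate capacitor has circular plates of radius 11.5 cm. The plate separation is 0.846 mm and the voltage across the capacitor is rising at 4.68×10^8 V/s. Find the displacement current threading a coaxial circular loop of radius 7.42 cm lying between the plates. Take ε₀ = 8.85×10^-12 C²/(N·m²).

0.0847 A

With E = V/d, dE/dt = 5.532×10^11 V/(m·s) and πR² = 0.04155 m², giving I_d = ε₀ πR² dE/dt = 0.2034 A.
Since J_d is uniform, the enclosed fraction is (r/R)² = 0.4163, giving I_d,enc = 0.0847 A.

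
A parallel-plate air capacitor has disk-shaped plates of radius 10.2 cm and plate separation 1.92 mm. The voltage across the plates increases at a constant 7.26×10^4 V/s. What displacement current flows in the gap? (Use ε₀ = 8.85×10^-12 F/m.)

1.09×10^-5 A

The displacement current equals the charging current C dV/dt. With C = ε₀A/d = (8.85×10^-12)(0.03269)/(1.92×10^-3) = 1.507×10^-10 F, I_d = (1.507×10^-10)(7.26×10^4) = 1.09×10^-5 A.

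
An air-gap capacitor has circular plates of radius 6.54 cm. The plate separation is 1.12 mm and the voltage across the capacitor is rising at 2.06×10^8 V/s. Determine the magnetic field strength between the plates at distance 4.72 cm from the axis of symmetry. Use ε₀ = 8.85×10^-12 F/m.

4.83×10^-8 T

dE/dt = (dV/dt)/d = 1.839×10^11 V/(m·s); I_d = ε₀(πR²)(dE/dt) = (8.85×10^-12)(0.01344)(1.839×10^11) = 0.02187 A.
An Ampèrian loop of radius r encloses a fraction (r/R)² of I_d. Then B·2πr = μ₀ I_d (r/R)², giving B = μ₀ I_d r/(2πR²) = 4.83×10^-8 T.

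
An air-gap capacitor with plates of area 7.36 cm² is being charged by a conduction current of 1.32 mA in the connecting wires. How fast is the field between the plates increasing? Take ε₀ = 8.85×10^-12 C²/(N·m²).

By continuity, I_d in the gap equals the 1.32 mA flowing in the wire.
Then dE/dt = I_d/(ε₀A) = 2.03×10^11 V/(m·s).

2.03×10^11 V/(m·s)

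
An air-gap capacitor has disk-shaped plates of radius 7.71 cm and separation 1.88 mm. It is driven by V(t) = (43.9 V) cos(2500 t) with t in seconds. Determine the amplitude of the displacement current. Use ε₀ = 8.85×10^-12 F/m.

C = ε₀A/d = (8.85×10^-12)(0.01867)/(1.88×10^-3) = 8.789×10^-11 F; ω = 2500 rad/s.
I_d = C dV/dt, so |I_d|_max = C V₀ ω = (8.789×10^-11)(43.9)(2500) = 9.65×10^-6 A.

9.65×10^-6 A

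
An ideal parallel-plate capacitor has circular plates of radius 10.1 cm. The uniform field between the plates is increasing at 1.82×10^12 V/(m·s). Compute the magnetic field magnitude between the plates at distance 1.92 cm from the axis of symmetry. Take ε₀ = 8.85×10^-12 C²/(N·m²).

Through the whole plate area (πR² = 0.03205 m²), I_d = ε₀ πR² dE/dt = 0.5162 A.
∮B·dl = μ₀ I_d,enc with I_d,enc = I_d r²/R² = 0.01865 A; so B = μ₀ I_d,enc/(2πr) = 1.94×10^-7 T.

1.94×10^-7 T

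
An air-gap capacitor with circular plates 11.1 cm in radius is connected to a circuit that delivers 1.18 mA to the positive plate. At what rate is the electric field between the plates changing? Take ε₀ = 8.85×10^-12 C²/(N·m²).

3.44×10^9 V/(m·s)

The displacement current between the plates equals the conduction current, I_d = 1.18 mA.
Then dE/dt = I_d/(ε₀A) = 3.44×10^9 V/(m·s).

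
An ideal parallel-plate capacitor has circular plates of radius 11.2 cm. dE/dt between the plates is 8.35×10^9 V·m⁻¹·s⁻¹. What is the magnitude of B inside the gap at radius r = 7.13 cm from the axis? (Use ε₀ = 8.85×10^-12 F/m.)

Through the whole plate area (πR² = 0.03941 m²), I_d = ε₀ πR² dE/dt = 2.912×10^-3 A.
∮B·dl = μ₀ I_d,enc with I_d,enc = I_d r²/R² = 1.180×10^-3 A; so B = μ₀ I_d,enc/(2πr) = 3.31×10^-9 T.

3.31×10^-9 T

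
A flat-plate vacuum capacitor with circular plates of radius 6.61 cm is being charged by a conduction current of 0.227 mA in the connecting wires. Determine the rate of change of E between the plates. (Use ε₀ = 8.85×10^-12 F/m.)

1.87×10^9 V/(m·s)

By continuity, I_d in the gap equals the 0.227 mA flowing in the wire.
Inverting I_d = ε₀ A dE/dt gives dE/dt = 2.27×10^-4 / (8.85×10^-12 · 0.01373) = 1.87×10^9 V/(m·s).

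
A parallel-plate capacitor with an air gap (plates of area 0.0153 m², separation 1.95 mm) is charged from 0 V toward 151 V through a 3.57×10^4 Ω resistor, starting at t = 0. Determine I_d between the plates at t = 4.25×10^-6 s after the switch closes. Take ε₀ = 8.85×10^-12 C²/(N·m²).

7.62×10^-4 A

C = ε₀A/d = (8.85×10^-12)(0.0153)/(1.95×10^-3) = 6.944×10^-11 F, so τ = RC = 2.479×10^-6 s.
The conduction current is I(t) = (V₀/R) e^(−t/τ), and the displacement current between the plates equals it.
t/τ = 1.714; I_d = (151/3.57×10^4) · e^(−1.714) = (4.230×10^-3)(0.1801) = 7.62×10^-4 A.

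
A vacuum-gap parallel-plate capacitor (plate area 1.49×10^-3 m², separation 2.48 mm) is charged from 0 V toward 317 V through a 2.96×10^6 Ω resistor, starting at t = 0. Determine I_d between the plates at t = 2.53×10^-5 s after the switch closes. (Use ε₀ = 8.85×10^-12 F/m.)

2.15×10^-5 A

C = ε₀A/d = (8.85×10^-12)(1.49×10^-3)/(2.48×10^-3) = 5.317×10^-12 F and τ = RC = 1.574×10^-5 s. I_d in the gap equals the RC charging current.
I_d(t) = (V₀/R) e^(−t/τ) = 1.071×10^-4 · e^(−1.607) = 2.15×10^-5 A.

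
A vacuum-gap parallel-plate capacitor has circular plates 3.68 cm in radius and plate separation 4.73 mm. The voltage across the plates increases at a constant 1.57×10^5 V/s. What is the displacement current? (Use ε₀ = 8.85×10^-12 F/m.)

The displacement current equals the charging current C dV/dt. With C = ε₀A/d = (8.85×10^-12)(4.254×10^-3)/(4.73×10^-3) = 7.959×10^-12 F, I_d = (7.959×10^-12)(1.57×10^5) = 1.25×10^-6 A.

1.25×10^-6 A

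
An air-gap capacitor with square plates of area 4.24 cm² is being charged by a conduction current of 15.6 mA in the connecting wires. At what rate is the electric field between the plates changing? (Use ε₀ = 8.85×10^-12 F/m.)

By continuity, I_d in the gap equals the 15.6 mA flowing in the wire.
Inverting I_d = ε₀ A dE/dt gives dE/dt = 0.0156 / (8.85×10^-12 · 4.24×10^-4) = 4.16×10^12 V/(m·s).

4.16×10^12 V/(m·s)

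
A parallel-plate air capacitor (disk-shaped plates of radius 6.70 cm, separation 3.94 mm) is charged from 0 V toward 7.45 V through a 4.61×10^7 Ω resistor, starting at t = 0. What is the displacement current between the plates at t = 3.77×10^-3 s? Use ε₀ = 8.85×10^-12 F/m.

1.22×10^-8 A

C = ε₀A/d = (8.85×10^-12)(0.01410)/(3.94×10^-3) = 3.167×10^-11 F, so τ = RC = 1.460×10^-3 s.
The conduction current is I(t) = (V₀/R) e^(−t/τ), and the displacement current between the plates equals it.
t/τ = 2.582; I_d = (7.45/4.61×10^7) · e^(−2.582) = (1.616×10^-7)(0.07562) = 1.22×10^-8 A.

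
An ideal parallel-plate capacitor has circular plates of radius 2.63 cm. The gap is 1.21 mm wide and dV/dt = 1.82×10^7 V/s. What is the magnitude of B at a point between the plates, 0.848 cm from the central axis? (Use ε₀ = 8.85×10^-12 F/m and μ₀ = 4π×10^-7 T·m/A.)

I_d = C dV/dt with C = ε₀πR²/d = 1.589×10^-11 F, so I_d = (1.589×10^-11)(1.82×10^7) = 2.892×10^-4 A.
For r < R the Ampère–Maxwell law gives B(2πr) = μ₀ I_d (r²/R²), so B = μ₀ I_d r/(2πR²) = (4π×10^-7)(2.892×10^-4)(8.48×10^-3)/(2π·0.0263²) = 7.09×10^-10 T.

7.09×10^-10 T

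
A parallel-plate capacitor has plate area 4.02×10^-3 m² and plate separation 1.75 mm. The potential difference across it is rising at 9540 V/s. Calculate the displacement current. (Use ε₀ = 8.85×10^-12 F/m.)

E = V/d so dE/dt = (dV/dt)/d = 5.451×10^6 V/(m·s), and I_d = ε₀ A dE/dt = (8.85×10^-12)(4.02×10^-3)(5.451×10^6) = 1.94×10^-7 A.

1.94×10^-7 A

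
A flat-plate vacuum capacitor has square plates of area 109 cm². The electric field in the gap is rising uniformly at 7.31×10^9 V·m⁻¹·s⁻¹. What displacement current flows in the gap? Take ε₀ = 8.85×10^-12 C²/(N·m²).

7.05×10^-4 A

The displacement current is ε₀ times dΦ_E/dt = ε₀ A dE/dt = (8.85×10^-12)(0.0109)(7.31×10^9) = 7.05×10^-4 A.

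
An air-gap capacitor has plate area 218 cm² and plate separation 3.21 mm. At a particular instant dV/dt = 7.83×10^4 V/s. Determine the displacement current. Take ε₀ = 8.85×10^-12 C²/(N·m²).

E = V/d so dE/dt = (dV/dt)/d = 2.439×10^7 V/(m·s), and I_d = ε₀ A dE/dt = (8.85×10^-12)(0.0218)(2.439×10^7) = 4.71×10^-6 A.

4.71×10^-6 A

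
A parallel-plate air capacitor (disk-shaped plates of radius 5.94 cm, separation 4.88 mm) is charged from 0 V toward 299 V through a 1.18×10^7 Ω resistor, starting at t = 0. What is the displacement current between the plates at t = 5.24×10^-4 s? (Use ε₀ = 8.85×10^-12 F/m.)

C = ε₀A/d = (8.85×10^-12)(0.01108)/(4.88×10^-3) = 2.009×10^-11 F and τ = RC = 2.371×10^-4 s. I_d in the gap equals the RC charging current.
I_d(t) = (V₀/R) e^(−t/τ) = 2.534×10^-5 · e^(−2.210) = 2.78×10^-6 A.

2.78×10^-6 A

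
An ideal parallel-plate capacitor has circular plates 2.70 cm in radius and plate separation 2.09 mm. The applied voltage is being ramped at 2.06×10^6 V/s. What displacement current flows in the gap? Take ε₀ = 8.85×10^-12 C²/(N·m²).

The field between the plates is E = V/d, so dE/dt = (2.06×10^6)/(2.09×10^-3 m) = 9.856×10^8 V/(m·s).
I_d = ε₀ A (dE/dt) = (8.85×10^-12)(2.290×10^-3)(9.856×10^8) = 2.00×10^-5 A.

2.00×10^-5 A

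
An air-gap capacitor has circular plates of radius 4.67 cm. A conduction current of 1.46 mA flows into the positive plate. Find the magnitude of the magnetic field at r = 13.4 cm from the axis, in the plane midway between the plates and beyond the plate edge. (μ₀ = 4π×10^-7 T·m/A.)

2.18×10^-9 T

No conduction current crosses the gap, so I_d there equals the 1.46×10^-3 A in the leads.
Outside the plates the loop encloses all of I_d, so B·2πr = μ₀ I_d and B = 2.18×10^-9 T.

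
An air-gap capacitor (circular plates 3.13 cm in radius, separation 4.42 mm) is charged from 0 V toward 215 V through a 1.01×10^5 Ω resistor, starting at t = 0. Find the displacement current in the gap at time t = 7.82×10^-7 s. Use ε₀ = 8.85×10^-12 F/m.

6.06×10^-4 A

With C = ε₀A/d = (8.85×10^-12)(3.078×10^-3)/(4.42×10^-3) = 6.163×10^-12 F, the time constant is τ = RC = 6.225×10^-7 s, so t/τ = 1.256 and e^(−t/τ) = 0.2848.
I_d = I_cond = (V₀/R) e^(−t/τ) = (2.129×10^-3)(0.2848) = 6.06×10^-4 A.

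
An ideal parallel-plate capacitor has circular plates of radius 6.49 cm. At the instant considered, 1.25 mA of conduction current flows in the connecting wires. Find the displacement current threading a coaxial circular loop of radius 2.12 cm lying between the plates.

Between the plates the displacement current equals the wire current: I_d = 1.25 mA = 1.25×10^-3 A.
The field is uniform, so I_d,enc = I_d (r/R)² = (1.25×10^-3)(2.12/6.49)² = 1.33×10^-4 A.

1.33×10^-4 A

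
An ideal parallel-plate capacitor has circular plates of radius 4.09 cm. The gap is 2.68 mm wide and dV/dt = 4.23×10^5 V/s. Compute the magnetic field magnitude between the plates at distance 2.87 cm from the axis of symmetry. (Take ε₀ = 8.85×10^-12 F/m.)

I_d = C dV/dt with C = ε₀πR²/d = 1.735×10^-11 F, so I_d = (1.735×10^-11)(4.23×10^5) = 7.339×10^-6 A.
An Ampèrian loop of radius r encloses a fraction (r/R)² of I_d. Then B·2πr = μ₀ I_d (r/R)², giving B = μ₀ I_d r/(2πR²) = 2.52×10^-11 T.

2.52×10^-11 T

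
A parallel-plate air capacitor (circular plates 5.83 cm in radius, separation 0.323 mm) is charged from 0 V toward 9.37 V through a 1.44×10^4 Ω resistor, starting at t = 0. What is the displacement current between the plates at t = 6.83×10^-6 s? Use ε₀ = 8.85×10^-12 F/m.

C = ε₀A/d = (8.85×10^-12)(0.01068)/(3.23×10^-4) = 2.926×10^-10 F and τ = RC = 4.213×10^-6 s. I_d in the gap equals the RC charging current.
I_d(t) = (V₀/R) e^(−t/τ) = 6.507×10^-4 · e^(−1.621) = 1.29×10^-4 A.

1.29×10^-4 A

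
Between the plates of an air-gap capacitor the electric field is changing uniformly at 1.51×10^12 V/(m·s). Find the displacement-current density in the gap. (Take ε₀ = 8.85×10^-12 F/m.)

13.4 A/m²

The displacement-current density is ε₀ ∂E/∂t = (8.85×10^-12)(1.51×10^12) = 13.4 A/m².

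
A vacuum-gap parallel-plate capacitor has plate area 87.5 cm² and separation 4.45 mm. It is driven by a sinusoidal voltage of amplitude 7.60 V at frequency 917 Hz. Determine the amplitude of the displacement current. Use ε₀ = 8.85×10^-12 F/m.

7.62×10^-7 A

The displacement current equals the conduction current C dV/dt, which peaks at C V₀ ω.
With C = ε₀A/d = (8.85×10^-12)(8.75×10^-3)/(4.45×10^-3) = 1.740×10^-11 F and ω = 2πf = 5762 rad/s, I_d,max = (1.740×10^-11)(7.60)(5762) = 7.62×10^-7 A.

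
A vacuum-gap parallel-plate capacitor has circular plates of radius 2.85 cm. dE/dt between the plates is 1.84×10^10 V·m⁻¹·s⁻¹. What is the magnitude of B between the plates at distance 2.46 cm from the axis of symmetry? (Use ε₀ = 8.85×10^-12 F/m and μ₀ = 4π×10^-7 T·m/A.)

2.52×10^-9 T

Total displacement current: I_d = ε₀(πR²)(dE/dt) = (8.85×10^-12)(2.552×10^-3)(1.84×10^10) = 4.156×10^-4 A.
∮B·dl = μ₀ I_d,enc with I_d,enc = I_d r²/R² = 3.096×10^-4 A; so B = μ₀ I_d,enc/(2πr) = 2.52×10^-9 T.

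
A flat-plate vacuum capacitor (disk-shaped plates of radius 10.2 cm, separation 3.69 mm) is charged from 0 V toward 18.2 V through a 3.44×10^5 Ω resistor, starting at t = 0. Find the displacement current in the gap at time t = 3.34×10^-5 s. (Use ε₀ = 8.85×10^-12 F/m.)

C = ε₀A/d = (8.85×10^-12)(0.03269)/(3.69×10^-3) = 7.840×10^-11 F and τ = RC = 2.697×10^-5 s. I_d in the gap equals the RC charging current.
I_d(t) = (V₀/R) e^(−t/τ) = 5.291×10^-5 · e^(−1.238) = 1.53×10^-5 A.

1.53×10^-5 A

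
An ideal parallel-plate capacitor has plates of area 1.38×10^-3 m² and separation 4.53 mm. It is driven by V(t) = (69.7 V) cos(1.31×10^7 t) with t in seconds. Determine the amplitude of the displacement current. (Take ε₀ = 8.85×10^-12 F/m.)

2.46×10^-3 A

(dE/dt)_max = V₀ω/d = 2.016×10^11 V/(m·s); ω = 1.31×10^7 rad/s.
I_d,max = ε₀ A (dE/dt)_max = (8.85×10^-12)(1.38×10^-3)(2.016×10^11) = 2.46×10^-3 A.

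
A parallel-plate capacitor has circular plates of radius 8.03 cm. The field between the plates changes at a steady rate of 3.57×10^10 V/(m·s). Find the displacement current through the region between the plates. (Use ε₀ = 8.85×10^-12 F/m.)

6.40×10^-3 A

I_d = ε₀ A (dE/dt) = (8.85×10^-12)(0.02026 m²)(3.57×10^10) = 6.40×10^-3 A.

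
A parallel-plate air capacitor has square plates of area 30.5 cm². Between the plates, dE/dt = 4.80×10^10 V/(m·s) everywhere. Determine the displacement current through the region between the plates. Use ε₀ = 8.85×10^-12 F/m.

1.30×10^-3 A

I_d = ε₀ A (dE/dt) = (8.85×10^-12)(3.05×10^-3 m²)(4.80×10^10) = 1.30×10^-3 A.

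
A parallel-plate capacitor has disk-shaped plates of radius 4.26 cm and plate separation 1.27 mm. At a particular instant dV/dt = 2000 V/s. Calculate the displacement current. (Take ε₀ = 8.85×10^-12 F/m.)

E = V/d so dE/dt = (dV/dt)/d = 1.575×10^6 V/(m·s), and I_d = ε₀ A dE/dt = (8.85×10^-12)(5.701×10^-3)(1.575×10^6) = 7.95×10^-8 A.

7.95×10^-8 A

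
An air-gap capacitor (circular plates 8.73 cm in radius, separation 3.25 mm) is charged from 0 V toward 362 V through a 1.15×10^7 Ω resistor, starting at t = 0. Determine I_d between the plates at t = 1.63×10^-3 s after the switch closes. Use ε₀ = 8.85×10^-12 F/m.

3.58×10^-6 A

With C = ε₀A/d = (8.85×10^-12)(0.02394)/(3.25×10^-3) = 6.519×10^-11 F, the time constant is τ = RC = 7.497×10^-4 s, so t/τ = 2.174 and e^(−t/τ) = 0.1137.
I_d = I_cond = (V₀/R) e^(−t/τ) = (3.148×10^-5)(0.1137) = 3.58×10^-6 A.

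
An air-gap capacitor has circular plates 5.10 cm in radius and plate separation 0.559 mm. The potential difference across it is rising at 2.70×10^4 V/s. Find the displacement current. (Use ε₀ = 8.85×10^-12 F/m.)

3.49×10^-6 A

E = V/d so dE/dt = (dV/dt)/d = 4.830×10^7 V/(m·s), and I_d = ε₀ A dE/dt = (8.85×10^-12)(8.171×10^-3)(4.830×10^7) = 3.49×10^-6 A.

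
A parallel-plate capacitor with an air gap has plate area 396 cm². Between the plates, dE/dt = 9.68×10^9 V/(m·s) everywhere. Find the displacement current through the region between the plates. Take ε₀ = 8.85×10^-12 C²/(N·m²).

I_d = ε₀ A (dE/dt) = (8.85×10^-12)(0.0396 m²)(9.68×10^9) = 3.39×10^-3 A.

3.39×10^-3 A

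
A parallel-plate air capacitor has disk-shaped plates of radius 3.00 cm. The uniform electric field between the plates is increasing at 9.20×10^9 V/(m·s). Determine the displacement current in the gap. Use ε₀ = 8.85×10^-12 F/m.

2.30×10^-4 A

With a uniform field, Φ_E = EA, so I_d = ε₀ A dE/dt = 2.30×10^-4 A.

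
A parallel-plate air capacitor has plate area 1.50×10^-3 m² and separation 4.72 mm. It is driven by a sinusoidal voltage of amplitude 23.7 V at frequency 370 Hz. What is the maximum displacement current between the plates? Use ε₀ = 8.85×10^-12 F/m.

C = ε₀A/d = (8.85×10^-12)(1.50×10^-3)/(4.72×10^-3) = 2.813×10^-12 F; ω = 2πf = 2325 rad/s.
I_d = C dV/dt, so |I_d|_max = C V₀ ω = (2.813×10^-12)(23.7)(2325) = 1.55×10^-7 A.

1.55×10^-7 A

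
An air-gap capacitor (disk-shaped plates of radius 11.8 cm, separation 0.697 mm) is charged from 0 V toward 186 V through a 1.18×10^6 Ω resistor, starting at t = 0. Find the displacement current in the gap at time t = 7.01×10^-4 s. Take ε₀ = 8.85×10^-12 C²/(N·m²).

5.41×10^-5 A

With C = ε₀A/d = (8.85×10^-12)(0.04374)/(6.97×10^-4) = 5.554×10^-10 F, the time constant is τ = RC = 6.554×10^-4 s, so t/τ = 1.070 and e^(−t/τ) = 0.3430.
I_d = I_cond = (V₀/R) e^(−t/τ) = (1.576×10^-4)(0.3430) = 5.41×10^-5 A.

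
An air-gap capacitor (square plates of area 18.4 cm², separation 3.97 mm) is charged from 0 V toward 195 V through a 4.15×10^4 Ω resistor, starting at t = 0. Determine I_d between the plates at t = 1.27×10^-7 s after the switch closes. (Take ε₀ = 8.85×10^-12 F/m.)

C = ε₀A/d = (8.85×10^-12)(1.84×10^-3)/(3.97×10^-3) = 4.102×10^-12 F, so τ = RC = 1.702×10^-7 s.
The conduction current is I(t) = (V₀/R) e^(−t/τ), and the displacement current between the plates equals it.
t/τ = 0.7462; I_d = (195/4.15×10^4) · e^(−0.7462) = (4.699×10^-3)(0.4742) = 2.23×10^-3 A.

2.23×10^-3 A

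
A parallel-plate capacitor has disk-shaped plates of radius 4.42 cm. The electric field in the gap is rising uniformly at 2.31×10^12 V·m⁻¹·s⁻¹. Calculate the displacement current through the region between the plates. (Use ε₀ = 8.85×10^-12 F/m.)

The displacement current is ε₀ times dΦ_E/dt = ε₀ A dE/dt = (8.85×10^-12)(6.138×10^-3)(2.31×10^12) = 0.125 A.

0.125 A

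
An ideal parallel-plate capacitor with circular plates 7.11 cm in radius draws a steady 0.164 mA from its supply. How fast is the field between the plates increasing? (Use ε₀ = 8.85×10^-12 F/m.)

The displacement current between the plates equals the conduction current, I_d = 0.164 mA.
Then dE/dt = I_d/(ε₀A) = 1.17×10^9 V/(m·s).

1.17×10^9 V/(m·s)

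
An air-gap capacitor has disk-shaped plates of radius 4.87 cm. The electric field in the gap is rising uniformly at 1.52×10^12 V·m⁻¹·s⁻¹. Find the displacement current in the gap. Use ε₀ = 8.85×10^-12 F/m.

The displacement current is ε₀ times dΦ_E/dt = ε₀ A dE/dt = (8.85×10^-12)(7.451×10^-3)(1.52×10^12) = 0.100 A.

0.100 A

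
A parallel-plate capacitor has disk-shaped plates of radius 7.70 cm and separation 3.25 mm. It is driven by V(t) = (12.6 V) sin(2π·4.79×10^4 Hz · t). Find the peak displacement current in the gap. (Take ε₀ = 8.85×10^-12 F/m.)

C = ε₀A/d = (8.85×10^-12)(0.01863)/(3.25×10^-3) = 5.073×10^-11 F; ω = 2πf = 3.010×10^5 rad/s.
I_d = C dV/dt, so |I_d|_max = C V₀ ω = (5.073×10^-11)(12.6)(3.010×10^5) = 1.92×10^-4 A.

1.92×10^-4 A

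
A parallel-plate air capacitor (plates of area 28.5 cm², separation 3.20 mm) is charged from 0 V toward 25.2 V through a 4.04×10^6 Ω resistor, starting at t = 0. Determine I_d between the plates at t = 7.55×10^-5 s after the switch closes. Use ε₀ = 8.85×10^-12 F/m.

5.83×10^-7 A

With C = ε₀A/d = (8.85×10^-12)(2.85×10^-3)/(3.20×10^-3) = 7.882×10^-12 F, the time constant is τ = RC = 3.184×10^-5 s, so t/τ = 2.371 and e^(−t/τ) = 0.09339.
I_d = I_cond = (V₀/R) e^(−t/τ) = (6.238×10^-6)(0.09339) = 5.83×10^-7 A.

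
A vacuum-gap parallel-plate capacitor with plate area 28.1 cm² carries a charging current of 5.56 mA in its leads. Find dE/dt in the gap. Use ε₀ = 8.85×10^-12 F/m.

Charge continuity gives I_d = I = 5.56×10^-3 A between the plates.
Inverting I_d = ε₀ A dE/dt gives dE/dt = 5.56×10^-3 / (8.85×10^-12 · 2.81×10^-3) = 2.24×10^11 V/(m·s).

2.24×10^11 V/(m·s)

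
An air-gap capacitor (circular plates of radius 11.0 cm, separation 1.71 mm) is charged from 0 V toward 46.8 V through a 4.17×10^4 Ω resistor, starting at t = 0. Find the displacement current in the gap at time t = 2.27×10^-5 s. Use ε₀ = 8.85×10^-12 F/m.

C = ε₀A/d = (8.85×10^-12)(0.03801)/(1.71×10^-3) = 1.967×10^-10 F, so τ = RC = 8.202×10^-6 s.
The conduction current is I(t) = (V₀/R) e^(−t/τ), and the displacement current between the plates equals it.
t/τ = 2.768; I_d = (46.8/4.17×10^4) · e^(−2.768) = (1.122×10^-3)(0.06279) = 7.05×10^-5 A.

7.05×10^-5 A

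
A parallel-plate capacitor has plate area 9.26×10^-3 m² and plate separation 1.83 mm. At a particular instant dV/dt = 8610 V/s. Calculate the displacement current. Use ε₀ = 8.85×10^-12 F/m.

C = ε₀A/d = (8.85×10^-12)(9.26×10^-3)/(1.83×10^-3) = 4.478×10^-11 F.
I_d = C dV/dt = (4.478×10^-11)(8610) = 3.86×10^-7 A.

3.86×10^-7 A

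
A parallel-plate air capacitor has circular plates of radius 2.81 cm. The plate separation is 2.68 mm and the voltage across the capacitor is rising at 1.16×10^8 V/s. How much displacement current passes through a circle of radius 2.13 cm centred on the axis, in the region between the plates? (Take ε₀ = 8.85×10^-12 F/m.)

dE/dt = (dV/dt)/d = 4.328×10^10 V/(m·s); I_d = ε₀(πR²)(dE/dt) = (8.85×10^-12)(2.481×10^-3)(4.328×10^10) = 9.503×10^-4 A.
Through an area πr² the displacement current is I_d·(πr²/πR²) = I_d (r/R)² = 5.46×10^-4 A.

5.46×10^-4 A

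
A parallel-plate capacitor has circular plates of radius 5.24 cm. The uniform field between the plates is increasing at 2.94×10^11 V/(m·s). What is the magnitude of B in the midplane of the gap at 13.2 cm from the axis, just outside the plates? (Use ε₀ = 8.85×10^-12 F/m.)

I_d = ε₀ dΦ_E/dt = ε₀ πR² (dE/dt) = (8.85×10^-12)(8.626×10^-3)(2.94×10^11) = 0.02244 A through the full plate area.
For r ≥ R the full I_d is enclosed: B = μ₀ I_d/(2πr) = (4π×10^-7)(0.02244)/(2π·0.132) = 3.40×10^-8 T.

3.40×10^-8 T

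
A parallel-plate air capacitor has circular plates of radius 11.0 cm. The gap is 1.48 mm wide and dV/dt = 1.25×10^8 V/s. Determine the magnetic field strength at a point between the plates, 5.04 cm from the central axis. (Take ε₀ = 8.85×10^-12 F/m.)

2.37×10^-8 T

I_d = C dV/dt with C = ε₀πR²/d = 2.273×10^-10 F, so I_d = (2.273×10^-10)(1.25×10^8) = 0.02841 A.
An Ampèrian loop of radius r encloses a fraction (r/R)² of I_d. Then B·2πr = μ₀ I_d (r/R)², giving B = μ₀ I_d r/(2πR²) = 2.37×10^-8 T.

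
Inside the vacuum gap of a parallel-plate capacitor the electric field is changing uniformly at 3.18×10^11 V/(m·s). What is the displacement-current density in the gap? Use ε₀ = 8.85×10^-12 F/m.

2.81 A/m²

The displacement-current density is ε₀ ∂E/∂t = (8.85×10^-12)(3.18×10^11) = 2.81 A/m².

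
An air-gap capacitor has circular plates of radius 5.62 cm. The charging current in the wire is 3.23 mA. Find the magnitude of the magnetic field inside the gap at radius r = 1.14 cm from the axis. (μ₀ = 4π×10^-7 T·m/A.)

2.33×10^-9 T

By continuity the displacement current in the gap matches the conduction current: I_d = 3.23×10^-3 A.
For r < R the Ampère–Maxwell law gives B(2πr) = μ₀ I_d (r²/R²), so B = μ₀ I_d r/(2πR²) = (4π×10^-7)(3.23×10^-3)(0.0114)/(2π·0.0562²) = 2.33×10^-9 T.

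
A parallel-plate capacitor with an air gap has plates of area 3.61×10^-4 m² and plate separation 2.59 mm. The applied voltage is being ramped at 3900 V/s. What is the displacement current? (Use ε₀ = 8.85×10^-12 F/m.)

The field between the plates is E = V/d, so dE/dt = (3900)/(2.59×10^-3 m) = 1.506×10^6 V/(m·s).
I_d = ε₀ A (dE/dt) = (8.85×10^-12)(3.61×10^-4)(1.506×10^6) = 4.81×10^-9 A.

4.81×10^-9 A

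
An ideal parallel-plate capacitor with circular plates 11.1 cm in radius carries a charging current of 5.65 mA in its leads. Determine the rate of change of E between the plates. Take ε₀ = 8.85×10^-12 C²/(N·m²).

1.65×10^10 V/(m·s)

The displacement current between the plates equals the conduction current, I_d = 5.65 mA.
Then dE/dt = I_d/(ε₀A) = 1.65×10^10 V/(m·s).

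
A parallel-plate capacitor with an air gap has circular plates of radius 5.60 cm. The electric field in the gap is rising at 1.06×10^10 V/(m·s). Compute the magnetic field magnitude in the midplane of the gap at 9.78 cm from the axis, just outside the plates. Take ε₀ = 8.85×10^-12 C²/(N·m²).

I_d = ε₀ dΦ_E/dt = ε₀ πR² (dE/dt) = (8.85×10^-12)(9.852×10^-3)(1.06×10^10) = 9.242×10^-4 A through the full plate area.
For r ≥ R the full I_d is enclosed: B = μ₀ I_d/(2πr) = (4π×10^-7)(9.242×10^-4)/(2π·0.0978) = 1.89×10^-9 T.

1.89×10^-9 T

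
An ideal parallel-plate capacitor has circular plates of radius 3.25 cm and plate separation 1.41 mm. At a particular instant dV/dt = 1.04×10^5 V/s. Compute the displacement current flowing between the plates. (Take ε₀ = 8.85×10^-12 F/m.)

2.17×10^-6 A

E = V/d so dE/dt = (dV/dt)/d = 7.376×10^7 V/(m·s), and I_d = ε₀ A dE/dt = (8.85×10^-12)(3.318×10^-3)(7.376×10^7) = 2.17×10^-6 A.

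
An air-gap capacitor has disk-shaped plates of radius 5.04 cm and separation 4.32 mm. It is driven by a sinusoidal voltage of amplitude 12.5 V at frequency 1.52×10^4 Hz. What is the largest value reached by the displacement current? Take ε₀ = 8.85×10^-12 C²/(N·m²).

(dE/dt)_max = V₀ω/d = 2.763×10^8 V/(m·s); ω = 2πf = 9.550×10^4 rad/s.
I_d,max = ε₀ A (dE/dt)_max = (8.85×10^-12)(7.980×10^-3)(2.763×10^8) = 1.95×10^-5 A.

1.95×10^-5 A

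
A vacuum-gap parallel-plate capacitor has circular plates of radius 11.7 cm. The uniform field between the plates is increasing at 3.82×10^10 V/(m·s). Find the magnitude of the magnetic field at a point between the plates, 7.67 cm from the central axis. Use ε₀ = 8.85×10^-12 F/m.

1.63×10^-8 T

Through the whole plate area (πR² = 0.04301 m²), I_d = ε₀ πR² dE/dt = 0.01454 A.
An Ampèrian loop of radius r encloses a fraction (r/R)² of I_d. Then B·2πr = μ₀ I_d (r/R)², giving B = μ₀ I_d r/(2πR²) = 1.63×10^-8 T.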